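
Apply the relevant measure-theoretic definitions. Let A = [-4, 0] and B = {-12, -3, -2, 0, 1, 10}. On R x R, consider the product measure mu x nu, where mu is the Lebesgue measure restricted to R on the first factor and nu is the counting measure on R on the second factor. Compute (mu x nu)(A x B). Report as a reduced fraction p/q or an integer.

For a measurable rectangle A x B, the product measure satisfies
  (mu x nu)(A x B) = mu(A) * nu(B).
  mu(A) = 4.
  nu(B) = 6.
  (mu x nu)(A x B) = 4 * 6 = 24.

24


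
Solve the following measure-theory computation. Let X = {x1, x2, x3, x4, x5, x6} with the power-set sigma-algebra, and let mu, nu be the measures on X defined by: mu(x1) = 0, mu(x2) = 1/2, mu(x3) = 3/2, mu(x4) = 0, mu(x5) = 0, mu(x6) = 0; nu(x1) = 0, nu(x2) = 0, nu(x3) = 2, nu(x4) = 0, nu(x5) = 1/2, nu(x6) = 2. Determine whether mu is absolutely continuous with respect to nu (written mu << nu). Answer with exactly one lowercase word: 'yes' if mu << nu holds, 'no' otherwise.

mu << nu means: every nu-null measurable set is also mu-null; equivalently, for every atom x, if nu({x}) = 0 then mu({x}) = 0.
Checking each atom:
  x1: nu = 0, mu = 0 -> consistent with mu << nu.
  x2: nu = 0, mu = 1/2 > 0 -> violates mu << nu.
  x3: nu = 2 > 0 -> no constraint.
  x4: nu = 0, mu = 0 -> consistent with mu << nu.
  x5: nu = 1/2 > 0 -> no constraint.
  x6: nu = 2 > 0 -> no constraint.
The atom(s) x2 violate the condition (nu = 0 but mu > 0). Therefore mu is NOT absolutely continuous w.r.t. nu.

no


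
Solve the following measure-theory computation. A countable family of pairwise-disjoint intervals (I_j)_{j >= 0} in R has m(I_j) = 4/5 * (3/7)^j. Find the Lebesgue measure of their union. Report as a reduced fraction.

By countable additivity of the Lebesgue measure on pairwise disjoint measurable sets,
  m(union_{j >= 0} I_j) = sum_{j >= 0} m(I_j) = sum_{j >= 0} a * r^j,
  with a = 4/5 and r = 3/7.
Since 0 < r = 3/7 < 1, the geometric series converges:
  sum_{j >= 0} a * r^j = a / (1 - r).
  = 4/5 / (1 - 3/7)
  = 4/5 / (4/7)
  = 7/5.

7/5


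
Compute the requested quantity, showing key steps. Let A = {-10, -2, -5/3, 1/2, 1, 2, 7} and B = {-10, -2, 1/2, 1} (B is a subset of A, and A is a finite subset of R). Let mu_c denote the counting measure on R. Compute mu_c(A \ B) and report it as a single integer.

Counting measure assigns mu_c(E) = |E| (number of elements) when E is finite. For B subset A, A \ B is the set of elements of A not in B, so |A \ B| = |A| - |B|.
|A| = 7, |B| = 4, so mu_c(A \ B) = 7 - 4 = 3.

3


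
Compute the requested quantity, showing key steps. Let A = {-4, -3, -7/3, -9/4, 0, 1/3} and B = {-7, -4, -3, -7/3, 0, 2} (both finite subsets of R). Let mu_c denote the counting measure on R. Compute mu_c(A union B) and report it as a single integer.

Counting measure on a finite set equals cardinality. By inclusion-exclusion, |A union B| = |A| + |B| - |A cap B|.
|A| = 6, |B| = 6, |A cap B| = 4.
So mu_c(A union B) = 6 + 6 - 4 = 8.

8


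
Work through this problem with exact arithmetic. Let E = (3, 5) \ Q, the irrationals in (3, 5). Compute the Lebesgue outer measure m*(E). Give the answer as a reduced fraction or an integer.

The interval I = (3, 5) has m(I) = 5 - 3 = 2 (endpoints are measure-zero, so open/closed/half-open agree). Write I = (I cap Q) u (I \ Q). The rationals in I are countable, so m*(I cap Q) = 0 (cover each rational by intervals whose total length is arbitrarily small). By countable subadditivity m*(I) <= m*(I cap Q) + m*(I \ Q), hence m*(I \ Q) >= m(I) = 2. The reverse inequality m*(I \ Q) <= m*(I) = 2 is trivial since (I \ Q) is a subset of I. Therefore m*(I \ Q) = 2.

2


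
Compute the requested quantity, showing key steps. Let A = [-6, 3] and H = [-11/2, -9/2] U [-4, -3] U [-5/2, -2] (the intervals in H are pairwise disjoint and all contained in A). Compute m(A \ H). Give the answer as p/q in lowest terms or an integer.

The ambient interval has length m(A) = 3 - (-6) = 9.
Since the holes are disjoint and sit inside A, by finite additivity
  m(H) = sum_i (b_i - a_i), and m(A \ H) = m(A) - m(H).
Computing the hole measures:
  m(H_1) = -9/2 - (-11/2) = 1.
  m(H_2) = -3 - (-4) = 1.
  m(H_3) = -2 - (-5/2) = 1/2.
Summed: m(H) = 1 + 1 + 1/2 = 5/2.
So m(A \ H) = 9 - 5/2 = 13/2.

13/2


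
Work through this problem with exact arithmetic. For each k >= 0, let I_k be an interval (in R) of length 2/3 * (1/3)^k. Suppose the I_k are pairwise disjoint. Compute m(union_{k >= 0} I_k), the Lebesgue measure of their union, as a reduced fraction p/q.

By countable additivity of the Lebesgue measure on pairwise disjoint measurable sets,
  m(union_{k >= 0} I_k) = sum_{k >= 0} m(I_k) = sum_{k >= 0} a * r^k,
  with a = 2/3 and r = 1/3.
Since 0 < r = 1/3 < 1, the geometric series converges:
  sum_{k >= 0} a * r^k = a / (1 - r).
  = 2/3 / (1 - 1/3)
  = 2/3 / (2/3)
  = 1.

1


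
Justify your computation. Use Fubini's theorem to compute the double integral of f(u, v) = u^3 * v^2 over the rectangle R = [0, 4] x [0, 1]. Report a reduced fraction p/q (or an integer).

f(u, v) is a tensor product of a function of u and a function of v, and both factors are bounded continuous (hence Lebesgue integrable) on the rectangle, so Fubini's theorem applies:
  integral_R f d(m x m) = (integral_a1^b1 u^3 du) * (integral_a2^b2 v^2 dv).
Inner integral in u: integral_{0}^{4} u^3 du = (4^4 - 0^4)/4
  = 64.
Inner integral in v: integral_{0}^{1} v^2 dv = (1^3 - 0^3)/3
  = 1/3.
Product: (64) * (1/3) = 64/3.

64/3


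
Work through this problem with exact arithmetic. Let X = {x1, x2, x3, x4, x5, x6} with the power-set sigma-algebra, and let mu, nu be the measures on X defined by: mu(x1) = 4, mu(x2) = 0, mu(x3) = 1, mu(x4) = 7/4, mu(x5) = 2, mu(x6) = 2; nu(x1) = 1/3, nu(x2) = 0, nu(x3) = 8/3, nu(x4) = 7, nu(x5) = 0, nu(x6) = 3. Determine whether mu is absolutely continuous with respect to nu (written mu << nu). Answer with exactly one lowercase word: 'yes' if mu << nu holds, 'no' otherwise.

mu << nu means: every nu-null measurable set is also mu-null; equivalently, for every atom x, if nu({x}) = 0 then mu({x}) = 0.
Checking each atom:
  x1: nu = 1/3 > 0 -> no constraint.
  x2: nu = 0, mu = 0 -> consistent with mu << nu.
  x3: nu = 8/3 > 0 -> no constraint.
  x4: nu = 7 > 0 -> no constraint.
  x5: nu = 0, mu = 2 > 0 -> violates mu << nu.
  x6: nu = 3 > 0 -> no constraint.
The atom(s) x5 violate the condition (nu = 0 but mu > 0). Therefore mu is NOT absolutely continuous w.r.t. nu.

no


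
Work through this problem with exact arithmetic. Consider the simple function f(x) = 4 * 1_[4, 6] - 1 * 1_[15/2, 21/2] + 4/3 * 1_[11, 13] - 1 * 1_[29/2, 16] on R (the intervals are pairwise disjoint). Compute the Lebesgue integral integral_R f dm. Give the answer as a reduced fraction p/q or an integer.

For a simple function f = sum_i c_i * 1_{A_i} with disjoint A_i,
  integral f dm = sum_i c_i * m(A_i).
Lengths of the A_i:
  m(A_1) = 6 - 4 = 2.
  m(A_2) = 21/2 - 15/2 = 3.
  m(A_3) = 13 - 11 = 2.
  m(A_4) = 16 - 29/2 = 3/2.
Contributions c_i * m(A_i):
  (4) * (2) = 8.
  (-1) * (3) = -3.
  (4/3) * (2) = 8/3.
  (-1) * (3/2) = -3/2.
Total: 8 - 3 + 8/3 - 3/2 = 37/6.

37/6


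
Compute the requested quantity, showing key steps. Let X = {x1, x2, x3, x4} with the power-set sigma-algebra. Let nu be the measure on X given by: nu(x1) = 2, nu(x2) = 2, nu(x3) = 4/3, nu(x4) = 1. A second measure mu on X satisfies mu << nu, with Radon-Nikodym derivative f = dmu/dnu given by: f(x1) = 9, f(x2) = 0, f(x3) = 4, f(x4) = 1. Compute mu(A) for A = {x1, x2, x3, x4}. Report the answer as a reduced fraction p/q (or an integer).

By the defining property of the Radon-Nikodym derivative, for every measurable set A,
  mu(A) = integral_A f dnu.
Since nu is a discrete measure concentrated on the atoms of X, the integral over A reduces to the sum
  mu(A) = sum_{x in A} f(x) * nu({x}).
Computing each term:
  x1: f(x1) * nu(x1) = 9 * 2 = 18.
  x2: f(x2) * nu(x2) = 0 * 2 = 0.
  x3: f(x3) * nu(x3) = 4 * 4/3 = 16/3.
  x4: f(x4) * nu(x4) = 1 * 1 = 1.
Summing: mu(A) = 18 + 0 + 16/3 + 1 = 73/3.

73/3


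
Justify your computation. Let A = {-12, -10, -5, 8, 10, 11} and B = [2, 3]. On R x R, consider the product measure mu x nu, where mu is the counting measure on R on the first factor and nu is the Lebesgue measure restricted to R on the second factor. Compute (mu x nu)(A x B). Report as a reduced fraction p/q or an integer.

For a measurable rectangle A x B, the product measure satisfies
  (mu x nu)(A x B) = mu(A) * nu(B).
  mu(A) = 6.
  nu(B) = 1.
  (mu x nu)(A x B) = 6 * 1 = 6.

6


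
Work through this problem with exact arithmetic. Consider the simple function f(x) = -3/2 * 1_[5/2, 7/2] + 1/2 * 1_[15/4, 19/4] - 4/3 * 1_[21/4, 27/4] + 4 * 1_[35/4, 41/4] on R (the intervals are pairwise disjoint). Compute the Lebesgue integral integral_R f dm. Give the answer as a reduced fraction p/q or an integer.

For a simple function f = sum_i c_i * 1_{A_i} with disjoint A_i,
  integral f dm = sum_i c_i * m(A_i).
Lengths of the A_i:
  m(A_1) = 7/2 - 5/2 = 1.
  m(A_2) = 19/4 - 15/4 = 1.
  m(A_3) = 27/4 - 21/4 = 3/2.
  m(A_4) = 41/4 - 35/4 = 3/2.
Contributions c_i * m(A_i):
  (-3/2) * (1) = -3/2.
  (1/2) * (1) = 1/2.
  (-4/3) * (3/2) = -2.
  (4) * (3/2) = 6.
Total: -3/2 + 1/2 - 2 + 6 = 3.

3


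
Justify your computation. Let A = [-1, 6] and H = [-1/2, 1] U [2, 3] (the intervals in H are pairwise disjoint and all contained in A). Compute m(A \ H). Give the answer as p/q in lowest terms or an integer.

The ambient interval has length m(A) = 6 - (-1) = 7.
Since the holes are disjoint and sit inside A, by finite additivity
  m(H) = sum_i (b_i - a_i), and m(A \ H) = m(A) - m(H).
Computing the hole measures:
  m(H_1) = 1 - (-1/2) = 3/2.
  m(H_2) = 3 - 2 = 1.
Summed: m(H) = 3/2 + 1 = 5/2.
So m(A \ H) = 7 - 5/2 = 9/2.

9/2


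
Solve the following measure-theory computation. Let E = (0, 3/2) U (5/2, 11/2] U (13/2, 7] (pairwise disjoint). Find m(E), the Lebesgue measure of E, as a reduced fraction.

For pairwise disjoint intervals, m(union_i I_i) = sum_i m(I_i),
and m is invariant under swapping open/closed endpoints (single points have measure 0).
So m(E) = sum_i (b_i - a_i).
  I_1 has length 3/2 - 0 = 3/2.
  I_2 has length 11/2 - 5/2 = 3.
  I_3 has length 7 - 13/2 = 1/2.
Summing:
  m(E) = 3/2 + 3 + 1/2 = 5.

5


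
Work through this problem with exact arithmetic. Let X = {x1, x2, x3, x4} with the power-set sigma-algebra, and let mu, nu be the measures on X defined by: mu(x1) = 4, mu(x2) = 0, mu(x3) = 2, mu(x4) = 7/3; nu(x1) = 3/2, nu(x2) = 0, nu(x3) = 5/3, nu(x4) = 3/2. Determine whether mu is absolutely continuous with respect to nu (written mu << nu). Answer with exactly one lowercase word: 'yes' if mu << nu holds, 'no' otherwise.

mu << nu means: every nu-null measurable set is also mu-null; equivalently, for every atom x, if nu({x}) = 0 then mu({x}) = 0.
Checking each atom:
  x1: nu = 3/2 > 0 -> no constraint.
  x2: nu = 0, mu = 0 -> consistent with mu << nu.
  x3: nu = 5/3 > 0 -> no constraint.
  x4: nu = 3/2 > 0 -> no constraint.
No atom violates the condition. Therefore mu << nu.

yes


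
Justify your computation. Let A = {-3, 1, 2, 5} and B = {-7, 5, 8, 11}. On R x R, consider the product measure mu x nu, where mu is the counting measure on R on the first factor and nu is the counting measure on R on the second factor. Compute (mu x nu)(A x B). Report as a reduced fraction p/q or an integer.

For a measurable rectangle A x B, the product measure satisfies
  (mu x nu)(A x B) = mu(A) * nu(B).
  mu(A) = 4.
  nu(B) = 4.
  (mu x nu)(A x B) = 4 * 4 = 16.

16


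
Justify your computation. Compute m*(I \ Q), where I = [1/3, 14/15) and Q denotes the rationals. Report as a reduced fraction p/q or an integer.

The interval I = [1/3, 14/15) has m(I) = 14/15 - 1/3 = 3/5 (endpoints are measure-zero, so open/closed/half-open agree). Write I = (I cap Q) u (I \ Q). The rationals in I are countable, so m*(I cap Q) = 0 (cover each rational by intervals whose total length is arbitrarily small). By countable subadditivity m*(I) <= m*(I cap Q) + m*(I \ Q), hence m*(I \ Q) >= m(I) = 3/5. The reverse inequality m*(I \ Q) <= m*(I) = 3/5 is trivial since (I \ Q) is a subset of I. Therefore m*(I \ Q) = 3/5.

3/5


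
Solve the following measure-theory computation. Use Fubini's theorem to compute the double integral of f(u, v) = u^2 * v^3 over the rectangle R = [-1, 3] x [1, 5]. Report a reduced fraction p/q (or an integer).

f(u, v) is a tensor product of a function of u and a function of v, and both factors are bounded continuous (hence Lebesgue integrable) on the rectangle, so Fubini's theorem applies:
  integral_R f d(m x m) = (integral_a1^b1 u^2 du) * (integral_a2^b2 v^3 dv).
Inner integral in u: integral_{-1}^{3} u^2 du = (3^3 - (-1)^3)/3
  = 28/3.
Inner integral in v: integral_{1}^{5} v^3 dv = (5^4 - 1^4)/4
  = 156.
Product: (28/3) * (156) = 1456.

1456


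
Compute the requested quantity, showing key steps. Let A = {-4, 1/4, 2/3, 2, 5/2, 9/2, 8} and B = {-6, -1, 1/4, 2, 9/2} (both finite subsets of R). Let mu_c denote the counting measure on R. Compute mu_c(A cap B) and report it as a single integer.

Counting measure on a finite set equals cardinality. mu_c(A cap B) = |A cap B| (elements appearing in both).
Enumerating the elements of A that also lie in B gives 3 element(s).
So mu_c(A cap B) = 3.

3


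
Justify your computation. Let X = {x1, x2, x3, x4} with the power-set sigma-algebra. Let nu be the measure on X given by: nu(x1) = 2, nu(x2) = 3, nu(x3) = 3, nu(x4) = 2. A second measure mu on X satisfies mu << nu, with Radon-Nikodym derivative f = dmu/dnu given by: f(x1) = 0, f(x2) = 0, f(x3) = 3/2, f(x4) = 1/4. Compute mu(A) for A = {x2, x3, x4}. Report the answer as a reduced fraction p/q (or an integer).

By the defining property of the Radon-Nikodym derivative, for every measurable set A,
  mu(A) = integral_A f dnu.
Since nu is a discrete measure concentrated on the atoms of X, the integral over A reduces to the sum
  mu(A) = sum_{x in A} f(x) * nu({x}).
Computing each term:
  x2: f(x2) * nu(x2) = 0 * 3 = 0.
  x3: f(x3) * nu(x3) = 3/2 * 3 = 9/2.
  x4: f(x4) * nu(x4) = 1/4 * 2 = 1/2.
Summing: mu(A) = 0 + 9/2 + 1/2 = 5.

5


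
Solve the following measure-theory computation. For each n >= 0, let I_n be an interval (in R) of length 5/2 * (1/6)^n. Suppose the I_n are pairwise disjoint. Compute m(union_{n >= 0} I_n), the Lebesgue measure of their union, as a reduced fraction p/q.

By countable additivity of the Lebesgue measure on pairwise disjoint measurable sets,
  m(union_{n >= 0} I_n) = sum_{n >= 0} m(I_n) = sum_{n >= 0} a * r^n,
  with a = 5/2 and r = 1/6.
Since 0 < r = 1/6 < 1, the geometric series converges:
  sum_{n >= 0} a * r^n = a / (1 - r).
  = 5/2 / (1 - 1/6)
  = 5/2 / (5/6)
  = 3.

3


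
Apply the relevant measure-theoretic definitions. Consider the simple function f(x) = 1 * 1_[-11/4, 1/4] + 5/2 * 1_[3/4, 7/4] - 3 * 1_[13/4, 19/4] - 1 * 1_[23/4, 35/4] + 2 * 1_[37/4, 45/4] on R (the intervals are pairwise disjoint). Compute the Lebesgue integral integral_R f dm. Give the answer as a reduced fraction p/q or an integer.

For a simple function f = sum_i c_i * 1_{A_i} with disjoint A_i,
  integral f dm = sum_i c_i * m(A_i).
Lengths of the A_i:
  m(A_1) = 1/4 - (-11/4) = 3.
  m(A_2) = 7/4 - 3/4 = 1.
  m(A_3) = 19/4 - 13/4 = 3/2.
  m(A_4) = 35/4 - 23/4 = 3.
  m(A_5) = 45/4 - 37/4 = 2.
Contributions c_i * m(A_i):
  (1) * (3) = 3.
  (5/2) * (1) = 5/2.
  (-3) * (3/2) = -9/2.
  (-1) * (3) = -3.
  (2) * (2) = 4.
Total: 3 + 5/2 - 9/2 - 3 + 4 = 2.

2


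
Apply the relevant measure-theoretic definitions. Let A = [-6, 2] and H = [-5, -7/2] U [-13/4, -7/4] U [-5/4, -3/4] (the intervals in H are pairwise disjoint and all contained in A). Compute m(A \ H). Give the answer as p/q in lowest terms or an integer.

The ambient interval has length m(A) = 2 - (-6) = 8.
Since the holes are disjoint and sit inside A, by finite additivity
  m(H) = sum_i (b_i - a_i), and m(A \ H) = m(A) - m(H).
Computing the hole measures:
  m(H_1) = -7/2 - (-5) = 3/2.
  m(H_2) = -7/4 - (-13/4) = 3/2.
  m(H_3) = -3/4 - (-5/4) = 1/2.
Summed: m(H) = 3/2 + 3/2 + 1/2 = 7/2.
So m(A \ H) = 8 - 7/2 = 9/2.

9/2


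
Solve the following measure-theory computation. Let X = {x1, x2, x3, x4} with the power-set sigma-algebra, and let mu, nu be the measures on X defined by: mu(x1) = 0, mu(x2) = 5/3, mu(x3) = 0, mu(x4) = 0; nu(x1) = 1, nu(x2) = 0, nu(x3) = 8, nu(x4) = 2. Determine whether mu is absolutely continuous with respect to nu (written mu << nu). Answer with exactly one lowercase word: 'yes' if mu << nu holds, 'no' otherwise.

mu << nu means: every nu-null measurable set is also mu-null; equivalently, for every atom x, if nu({x}) = 0 then mu({x}) = 0.
Checking each atom:
  x1: nu = 1 > 0 -> no constraint.
  x2: nu = 0, mu = 5/3 > 0 -> violates mu << nu.
  x3: nu = 8 > 0 -> no constraint.
  x4: nu = 2 > 0 -> no constraint.
The atom(s) x2 violate the condition (nu = 0 but mu > 0). Therefore mu is NOT absolutely continuous w.r.t. nu.

no


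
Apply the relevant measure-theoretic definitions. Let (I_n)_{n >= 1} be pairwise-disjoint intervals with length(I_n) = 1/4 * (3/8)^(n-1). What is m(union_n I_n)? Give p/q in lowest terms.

By countable additivity of the Lebesgue measure on pairwise disjoint measurable sets,
  m(union_{n >= 1} I_n) = sum_{n >= 1} m(I_n) = sum_{n >= 1} a * r^(n-1),
  with a = 1/4 and r = 3/8.
Since 0 < r = 3/8 < 1, the geometric series converges:
  sum_{n >= 1} a * r^(n-1) = a / (1 - r).
  = 1/4 / (1 - 3/8)
  = 1/4 / (5/8)
  = 2/5.

2/5


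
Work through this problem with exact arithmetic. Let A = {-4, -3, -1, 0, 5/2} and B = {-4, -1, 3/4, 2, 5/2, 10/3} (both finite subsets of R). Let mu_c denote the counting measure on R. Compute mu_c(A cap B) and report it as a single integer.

Counting measure on a finite set equals cardinality. mu_c(A cap B) = |A cap B| (elements appearing in both).
Enumerating the elements of A that also lie in B gives 3 element(s).
So mu_c(A cap B) = 3.

3


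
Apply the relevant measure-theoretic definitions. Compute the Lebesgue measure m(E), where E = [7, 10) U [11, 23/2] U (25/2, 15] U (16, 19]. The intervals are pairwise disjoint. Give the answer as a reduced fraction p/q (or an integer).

For pairwise disjoint intervals, m(union_i I_i) = sum_i m(I_i),
and m is invariant under swapping open/closed endpoints (single points have measure 0).
So m(E) = sum_i (b_i - a_i).
  I_1 has length 10 - 7 = 3.
  I_2 has length 23/2 - 11 = 1/2.
  I_3 has length 15 - 25/2 = 5/2.
  I_4 has length 19 - 16 = 3.
Summing:
  m(E) = 3 + 1/2 + 5/2 + 3 = 9.

9


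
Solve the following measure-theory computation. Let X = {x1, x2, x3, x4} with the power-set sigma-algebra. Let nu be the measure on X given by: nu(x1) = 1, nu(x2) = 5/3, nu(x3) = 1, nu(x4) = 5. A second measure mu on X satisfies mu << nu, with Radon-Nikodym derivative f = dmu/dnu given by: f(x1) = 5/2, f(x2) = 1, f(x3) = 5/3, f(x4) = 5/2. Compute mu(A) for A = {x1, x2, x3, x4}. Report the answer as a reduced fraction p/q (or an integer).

By the defining property of the Radon-Nikodym derivative, for every measurable set A,
  mu(A) = integral_A f dnu.
Since nu is a discrete measure concentrated on the atoms of X, the integral over A reduces to the sum
  mu(A) = sum_{x in A} f(x) * nu({x}).
Computing each term:
  x1: f(x1) * nu(x1) = 5/2 * 1 = 5/2.
  x2: f(x2) * nu(x2) = 1 * 5/3 = 5/3.
  x3: f(x3) * nu(x3) = 5/3 * 1 = 5/3.
  x4: f(x4) * nu(x4) = 5/2 * 5 = 25/2.
Summing: mu(A) = 5/2 + 5/3 + 5/3 + 25/2 = 55/3.

55/3


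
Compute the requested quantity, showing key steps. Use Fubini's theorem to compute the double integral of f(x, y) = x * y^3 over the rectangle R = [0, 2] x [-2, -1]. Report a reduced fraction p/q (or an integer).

f(x, y) is a tensor product of a function of x and a function of y, and both factors are bounded continuous (hence Lebesgue integrable) on the rectangle, so Fubini's theorem applies:
  integral_R f d(m x m) = (integral_a1^b1 x dx) * (integral_a2^b2 y^3 dy).
Inner integral in x: integral_{0}^{2} x dx = (2^2 - 0^2)/2
  = 2.
Inner integral in y: integral_{-2}^{-1} y^3 dy = ((-1)^4 - (-2)^4)/4
  = -15/4.
Product: (2) * (-15/4) = -15/2.

-15/2


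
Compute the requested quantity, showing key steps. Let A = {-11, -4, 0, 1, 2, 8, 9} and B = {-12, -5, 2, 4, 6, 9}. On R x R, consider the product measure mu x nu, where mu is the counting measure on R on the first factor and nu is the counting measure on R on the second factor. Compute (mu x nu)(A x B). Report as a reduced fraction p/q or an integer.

For a measurable rectangle A x B, the product measure satisfies
  (mu x nu)(A x B) = mu(A) * nu(B).
  mu(A) = 7.
  nu(B) = 6.
  (mu x nu)(A x B) = 7 * 6 = 42.

42


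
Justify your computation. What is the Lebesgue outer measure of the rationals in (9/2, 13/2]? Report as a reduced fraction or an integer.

E = Q cap (9/2, 13/2] is a subset of Q, which is countable. Enumerate Q = {q_1, q_2, ...}; for any eps > 0, cover q_k by the open interval (q_k - eps/2^(k+1), q_k + eps/2^(k+1)), of length eps/2^k. The total cover length is sum_{k>=1} eps/2^k = eps. Hence m*(E) <= m*(Q) <= eps for every eps > 0, and since outer measure is non-negative, m*(E) = 0.

0


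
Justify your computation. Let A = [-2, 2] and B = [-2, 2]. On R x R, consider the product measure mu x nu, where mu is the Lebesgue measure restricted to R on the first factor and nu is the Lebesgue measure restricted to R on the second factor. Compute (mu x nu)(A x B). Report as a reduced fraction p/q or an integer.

For a measurable rectangle A x B, the product measure satisfies
  (mu x nu)(A x B) = mu(A) * nu(B).
  mu(A) = 4.
  nu(B) = 4.
  (mu x nu)(A x B) = 4 * 4 = 16.

16


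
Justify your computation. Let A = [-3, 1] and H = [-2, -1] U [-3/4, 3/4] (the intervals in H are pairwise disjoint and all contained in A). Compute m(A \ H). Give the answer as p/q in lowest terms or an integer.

The ambient interval has length m(A) = 1 - (-3) = 4.
Since the holes are disjoint and sit inside A, by finite additivity
  m(H) = sum_i (b_i - a_i), and m(A \ H) = m(A) - m(H).
Computing the hole measures:
  m(H_1) = -1 - (-2) = 1.
  m(H_2) = 3/4 - (-3/4) = 3/2.
Summed: m(H) = 1 + 3/2 = 5/2.
So m(A \ H) = 4 - 5/2 = 3/2.

3/2


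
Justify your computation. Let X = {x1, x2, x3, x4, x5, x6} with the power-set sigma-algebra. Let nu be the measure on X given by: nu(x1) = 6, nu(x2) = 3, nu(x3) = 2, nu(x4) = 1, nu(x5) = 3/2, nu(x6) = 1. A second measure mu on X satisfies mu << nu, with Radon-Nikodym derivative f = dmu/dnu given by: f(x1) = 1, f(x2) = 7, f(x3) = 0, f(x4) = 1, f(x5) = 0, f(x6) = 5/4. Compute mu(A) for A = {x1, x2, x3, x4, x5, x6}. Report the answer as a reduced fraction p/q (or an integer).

By the defining property of the Radon-Nikodym derivative, for every measurable set A,
  mu(A) = integral_A f dnu.
Since nu is a discrete measure concentrated on the atoms of X, the integral over A reduces to the sum
  mu(A) = sum_{x in A} f(x) * nu({x}).
Computing each term:
  x1: f(x1) * nu(x1) = 1 * 6 = 6.
  x2: f(x2) * nu(x2) = 7 * 3 = 21.
  x3: f(x3) * nu(x3) = 0 * 2 = 0.
  x4: f(x4) * nu(x4) = 1 * 1 = 1.
  x5: f(x5) * nu(x5) = 0 * 3/2 = 0.
  x6: f(x6) * nu(x6) = 5/4 * 1 = 5/4.
Summing: mu(A) = 6 + 21 + 0 + 1 + 0 + 5/4 = 117/4.

117/4


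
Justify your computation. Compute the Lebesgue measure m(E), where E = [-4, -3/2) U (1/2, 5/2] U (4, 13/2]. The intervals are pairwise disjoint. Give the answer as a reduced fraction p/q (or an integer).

For pairwise disjoint intervals, m(union_i I_i) = sum_i m(I_i),
and m is invariant under swapping open/closed endpoints (single points have measure 0).
So m(E) = sum_i (b_i - a_i).
  I_1 has length -3/2 - (-4) = 5/2.
  I_2 has length 5/2 - 1/2 = 2.
  I_3 has length 13/2 - 4 = 5/2.
Summing:
  m(E) = 5/2 + 2 + 5/2 = 7.

7


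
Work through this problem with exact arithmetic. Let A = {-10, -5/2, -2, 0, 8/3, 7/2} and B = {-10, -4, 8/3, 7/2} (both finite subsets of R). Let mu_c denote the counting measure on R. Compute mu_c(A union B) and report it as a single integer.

Counting measure on a finite set equals cardinality. By inclusion-exclusion, |A union B| = |A| + |B| - |A cap B|.
|A| = 6, |B| = 4, |A cap B| = 3.
So mu_c(A union B) = 6 + 4 - 3 = 7.

7


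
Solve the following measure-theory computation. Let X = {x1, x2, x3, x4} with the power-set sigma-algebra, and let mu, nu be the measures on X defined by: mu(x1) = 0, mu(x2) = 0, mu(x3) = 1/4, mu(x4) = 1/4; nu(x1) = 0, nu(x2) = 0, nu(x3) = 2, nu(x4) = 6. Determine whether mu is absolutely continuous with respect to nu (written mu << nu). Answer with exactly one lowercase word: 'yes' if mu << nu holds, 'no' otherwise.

mu << nu means: every nu-null measurable set is also mu-null; equivalently, for every atom x, if nu({x}) = 0 then mu({x}) = 0.
Checking each atom:
  x1: nu = 0, mu = 0 -> consistent with mu << nu.
  x2: nu = 0, mu = 0 -> consistent with mu << nu.
  x3: nu = 2 > 0 -> no constraint.
  x4: nu = 6 > 0 -> no constraint.
No atom violates the condition. Therefore mu << nu.

yes


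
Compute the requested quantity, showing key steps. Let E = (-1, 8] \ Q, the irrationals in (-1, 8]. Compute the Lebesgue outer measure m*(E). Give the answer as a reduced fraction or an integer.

The interval I = (-1, 8] has m(I) = 8 - (-1) = 9 (endpoints are measure-zero, so open/closed/half-open agree). Write I = (I cap Q) u (I \ Q). The rationals in I are countable, so m*(I cap Q) = 0 (cover each rational by intervals whose total length is arbitrarily small). By countable subadditivity m*(I) <= m*(I cap Q) + m*(I \ Q), hence m*(I \ Q) >= m(I) = 9. The reverse inequality m*(I \ Q) <= m*(I) = 9 is trivial since (I \ Q) is a subset of I. Therefore m*(I \ Q) = 9.

9


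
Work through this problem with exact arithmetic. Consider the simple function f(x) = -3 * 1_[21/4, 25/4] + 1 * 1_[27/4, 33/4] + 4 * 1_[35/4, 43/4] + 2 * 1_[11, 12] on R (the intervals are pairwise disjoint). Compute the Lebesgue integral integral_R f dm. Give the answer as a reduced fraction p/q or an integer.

For a simple function f = sum_i c_i * 1_{A_i} with disjoint A_i,
  integral f dm = sum_i c_i * m(A_i).
Lengths of the A_i:
  m(A_1) = 25/4 - 21/4 = 1.
  m(A_2) = 33/4 - 27/4 = 3/2.
  m(A_3) = 43/4 - 35/4 = 2.
  m(A_4) = 12 - 11 = 1.
Contributions c_i * m(A_i):
  (-3) * (1) = -3.
  (1) * (3/2) = 3/2.
  (4) * (2) = 8.
  (2) * (1) = 2.
Total: -3 + 3/2 + 8 + 2 = 17/2.

17/2


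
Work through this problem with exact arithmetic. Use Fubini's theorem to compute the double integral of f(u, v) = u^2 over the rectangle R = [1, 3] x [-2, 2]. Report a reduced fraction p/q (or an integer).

f(u, v) is a tensor product of a function of u and a function of v, and both factors are bounded continuous (hence Lebesgue integrable) on the rectangle, so Fubini's theorem applies:
  integral_R f d(m x m) = (integral_a1^b1 u^2 du) * (integral_a2^b2 1 dv).
Inner integral in u: integral_{1}^{3} u^2 du = (3^3 - 1^3)/3
  = 26/3.
Inner integral in v: integral_{-2}^{2} 1 dv = (2^1 - (-2)^1)/1
  = 4.
Product: (26/3) * (4) = 104/3.

104/3


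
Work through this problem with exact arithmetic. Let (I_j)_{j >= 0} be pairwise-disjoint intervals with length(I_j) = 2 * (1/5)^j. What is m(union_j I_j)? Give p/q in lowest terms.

By countable additivity of the Lebesgue measure on pairwise disjoint measurable sets,
  m(union_{j >= 0} I_j) = sum_{j >= 0} m(I_j) = sum_{j >= 0} a * r^j,
  with a = 2 and r = 1/5.
Since 0 < r = 1/5 < 1, the geometric series converges:
  sum_{j >= 0} a * r^j = a / (1 - r).
  = 2 / (1 - 1/5)
  = 2 / (4/5)
  = 5/2.

5/2


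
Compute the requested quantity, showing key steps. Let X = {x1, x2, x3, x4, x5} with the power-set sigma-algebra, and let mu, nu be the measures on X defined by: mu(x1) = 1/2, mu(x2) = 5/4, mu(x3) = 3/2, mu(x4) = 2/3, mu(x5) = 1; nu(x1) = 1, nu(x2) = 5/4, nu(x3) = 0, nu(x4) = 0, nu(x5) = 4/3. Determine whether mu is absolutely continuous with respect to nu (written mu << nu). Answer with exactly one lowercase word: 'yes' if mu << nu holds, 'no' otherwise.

mu << nu means: every nu-null measurable set is also mu-null; equivalently, for every atom x, if nu({x}) = 0 then mu({x}) = 0.
Checking each atom:
  x1: nu = 1 > 0 -> no constraint.
  x2: nu = 5/4 > 0 -> no constraint.
  x3: nu = 0, mu = 3/2 > 0 -> violates mu << nu.
  x4: nu = 0, mu = 2/3 > 0 -> violates mu << nu.
  x5: nu = 4/3 > 0 -> no constraint.
The atom(s) x3, x4 violate the condition (nu = 0 but mu > 0). Therefore mu is NOT absolutely continuous w.r.t. nu.

no


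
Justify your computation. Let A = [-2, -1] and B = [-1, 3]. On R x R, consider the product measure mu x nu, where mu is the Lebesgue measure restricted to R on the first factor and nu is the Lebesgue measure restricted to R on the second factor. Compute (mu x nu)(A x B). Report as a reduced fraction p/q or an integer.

For a measurable rectangle A x B, the product measure satisfies
  (mu x nu)(A x B) = mu(A) * nu(B).
  mu(A) = 1.
  nu(B) = 4.
  (mu x nu)(A x B) = 1 * 4 = 4.

4


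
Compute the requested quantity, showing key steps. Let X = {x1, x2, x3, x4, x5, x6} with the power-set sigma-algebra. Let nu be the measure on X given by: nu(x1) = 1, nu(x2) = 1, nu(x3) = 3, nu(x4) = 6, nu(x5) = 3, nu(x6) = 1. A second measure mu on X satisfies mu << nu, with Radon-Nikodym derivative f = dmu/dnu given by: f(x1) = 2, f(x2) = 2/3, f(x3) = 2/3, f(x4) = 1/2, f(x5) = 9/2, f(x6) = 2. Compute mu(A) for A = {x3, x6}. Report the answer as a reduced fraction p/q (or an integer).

By the defining property of the Radon-Nikodym derivative, for every measurable set A,
  mu(A) = integral_A f dnu.
Since nu is a discrete measure concentrated on the atoms of X, the integral over A reduces to the sum
  mu(A) = sum_{x in A} f(x) * nu({x}).
Computing each term:
  x3: f(x3) * nu(x3) = 2/3 * 3 = 2.
  x6: f(x6) * nu(x6) = 2 * 1 = 2.
Summing: mu(A) = 2 + 2 = 4.

4


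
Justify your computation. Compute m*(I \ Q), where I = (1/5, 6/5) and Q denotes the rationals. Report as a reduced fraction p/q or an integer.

The interval I = (1/5, 6/5) has m(I) = 6/5 - 1/5 = 1 (endpoints are measure-zero, so open/closed/half-open agree). Write I = (I cap Q) u (I \ Q). The rationals in I are countable, so m*(I cap Q) = 0 (cover each rational by intervals whose total length is arbitrarily small). By countable subadditivity m*(I) <= m*(I cap Q) + m*(I \ Q), hence m*(I \ Q) >= m(I) = 1. The reverse inequality m*(I \ Q) <= m*(I) = 1 is trivial since (I \ Q) is a subset of I. Therefore m*(I \ Q) = 1.

1


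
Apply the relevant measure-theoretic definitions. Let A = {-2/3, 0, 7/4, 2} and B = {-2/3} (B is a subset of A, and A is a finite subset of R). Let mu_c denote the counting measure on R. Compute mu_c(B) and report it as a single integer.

Counting measure assigns mu_c(E) = |E| (number of elements) when E is finite.
B has 1 element(s), so mu_c(B) = 1.

1


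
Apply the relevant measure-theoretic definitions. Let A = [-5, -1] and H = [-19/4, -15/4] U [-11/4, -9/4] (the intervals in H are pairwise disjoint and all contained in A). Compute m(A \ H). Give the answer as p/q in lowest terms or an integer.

The ambient interval has length m(A) = -1 - (-5) = 4.
Since the holes are disjoint and sit inside A, by finite additivity
  m(H) = sum_i (b_i - a_i), and m(A \ H) = m(A) - m(H).
Computing the hole measures:
  m(H_1) = -15/4 - (-19/4) = 1.
  m(H_2) = -9/4 - (-11/4) = 1/2.
Summed: m(H) = 1 + 1/2 = 3/2.
So m(A \ H) = 4 - 3/2 = 5/2.

5/2


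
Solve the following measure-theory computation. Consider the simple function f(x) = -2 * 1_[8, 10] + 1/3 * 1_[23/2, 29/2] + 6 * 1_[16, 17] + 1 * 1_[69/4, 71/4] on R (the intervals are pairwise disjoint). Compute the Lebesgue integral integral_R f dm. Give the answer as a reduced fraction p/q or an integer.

For a simple function f = sum_i c_i * 1_{A_i} with disjoint A_i,
  integral f dm = sum_i c_i * m(A_i).
Lengths of the A_i:
  m(A_1) = 10 - 8 = 2.
  m(A_2) = 29/2 - 23/2 = 3.
  m(A_3) = 17 - 16 = 1.
  m(A_4) = 71/4 - 69/4 = 1/2.
Contributions c_i * m(A_i):
  (-2) * (2) = -4.
  (1/3) * (3) = 1.
  (6) * (1) = 6.
  (1) * (1/2) = 1/2.
Total: -4 + 1 + 6 + 1/2 = 7/2.

7/2


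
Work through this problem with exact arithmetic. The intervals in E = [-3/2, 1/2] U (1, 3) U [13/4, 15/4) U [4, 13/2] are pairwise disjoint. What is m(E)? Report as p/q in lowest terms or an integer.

For pairwise disjoint intervals, m(union_i I_i) = sum_i m(I_i),
and m is invariant under swapping open/closed endpoints (single points have measure 0).
So m(E) = sum_i (b_i - a_i).
  I_1 has length 1/2 - (-3/2) = 2.
  I_2 has length 3 - 1 = 2.
  I_3 has length 15/4 - 13/4 = 1/2.
  I_4 has length 13/2 - 4 = 5/2.
Summing:
  m(E) = 2 + 2 + 1/2 + 5/2 = 7.

7


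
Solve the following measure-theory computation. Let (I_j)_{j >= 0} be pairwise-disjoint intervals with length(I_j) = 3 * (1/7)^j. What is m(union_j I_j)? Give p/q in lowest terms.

By countable additivity of the Lebesgue measure on pairwise disjoint measurable sets,
  m(union_{j >= 0} I_j) = sum_{j >= 0} m(I_j) = sum_{j >= 0} a * r^j,
  with a = 3 and r = 1/7.
Since 0 < r = 1/7 < 1, the geometric series converges:
  sum_{j >= 0} a * r^j = a / (1 - r).
  = 3 / (1 - 1/7)
  = 3 / (6/7)
  = 7/2.

7/2


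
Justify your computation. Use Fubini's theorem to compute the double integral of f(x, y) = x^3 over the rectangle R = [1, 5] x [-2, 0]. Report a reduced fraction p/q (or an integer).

f(x, y) is a tensor product of a function of x and a function of y, and both factors are bounded continuous (hence Lebesgue integrable) on the rectangle, so Fubini's theorem applies:
  integral_R f d(m x m) = (integral_a1^b1 x^3 dx) * (integral_a2^b2 1 dy).
Inner integral in x: integral_{1}^{5} x^3 dx = (5^4 - 1^4)/4
  = 156.
Inner integral in y: integral_{-2}^{0} 1 dy = (0^1 - (-2)^1)/1
  = 2.
Product: (156) * (2) = 312.

312


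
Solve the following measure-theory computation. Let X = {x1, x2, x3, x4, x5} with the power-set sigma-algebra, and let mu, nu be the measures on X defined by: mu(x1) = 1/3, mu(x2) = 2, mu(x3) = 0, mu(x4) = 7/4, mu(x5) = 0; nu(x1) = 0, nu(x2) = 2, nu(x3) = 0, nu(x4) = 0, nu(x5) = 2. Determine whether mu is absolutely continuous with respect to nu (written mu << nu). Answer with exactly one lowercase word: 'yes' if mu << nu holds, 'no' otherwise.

mu << nu means: every nu-null measurable set is also mu-null; equivalently, for every atom x, if nu({x}) = 0 then mu({x}) = 0.
Checking each atom:
  x1: nu = 0, mu = 1/3 > 0 -> violates mu << nu.
  x2: nu = 2 > 0 -> no constraint.
  x3: nu = 0, mu = 0 -> consistent with mu << nu.
  x4: nu = 0, mu = 7/4 > 0 -> violates mu << nu.
  x5: nu = 2 > 0 -> no constraint.
The atom(s) x1, x4 violate the condition (nu = 0 but mu > 0). Therefore mu is NOT absolutely continuous w.r.t. nu.

no


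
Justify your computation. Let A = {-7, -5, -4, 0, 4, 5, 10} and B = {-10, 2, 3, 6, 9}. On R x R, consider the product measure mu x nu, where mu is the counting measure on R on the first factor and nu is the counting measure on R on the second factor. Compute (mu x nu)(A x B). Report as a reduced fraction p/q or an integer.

For a measurable rectangle A x B, the product measure satisfies
  (mu x nu)(A x B) = mu(A) * nu(B).
  mu(A) = 7.
  nu(B) = 5.
  (mu x nu)(A x B) = 7 * 5 = 35.

35


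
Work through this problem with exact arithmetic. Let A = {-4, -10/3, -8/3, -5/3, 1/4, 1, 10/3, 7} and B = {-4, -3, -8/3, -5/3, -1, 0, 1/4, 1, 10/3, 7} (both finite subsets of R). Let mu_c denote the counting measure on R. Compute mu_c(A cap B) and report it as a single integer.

Counting measure on a finite set equals cardinality. mu_c(A cap B) = |A cap B| (elements appearing in both).
Enumerating the elements of A that also lie in B gives 7 element(s).
So mu_c(A cap B) = 7.

7


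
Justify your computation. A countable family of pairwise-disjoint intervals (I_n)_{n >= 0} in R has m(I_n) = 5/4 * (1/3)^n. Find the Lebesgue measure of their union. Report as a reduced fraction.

By countable additivity of the Lebesgue measure on pairwise disjoint measurable sets,
  m(union_{n >= 0} I_n) = sum_{n >= 0} m(I_n) = sum_{n >= 0} a * r^n,
  with a = 5/4 and r = 1/3.
Since 0 < r = 1/3 < 1, the geometric series converges:
  sum_{n >= 0} a * r^n = a / (1 - r).
  = 5/4 / (1 - 1/3)
  = 5/4 / (2/3)
  = 15/8.

15/8


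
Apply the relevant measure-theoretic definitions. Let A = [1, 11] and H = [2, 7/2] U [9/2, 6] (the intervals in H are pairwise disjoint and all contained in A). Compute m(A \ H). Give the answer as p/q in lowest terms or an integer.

The ambient interval has length m(A) = 11 - 1 = 10.
Since the holes are disjoint and sit inside A, by finite additivity
  m(H) = sum_i (b_i - a_i), and m(A \ H) = m(A) - m(H).
Computing the hole measures:
  m(H_1) = 7/2 - 2 = 3/2.
  m(H_2) = 6 - 9/2 = 3/2.
Summed: m(H) = 3/2 + 3/2 = 3.
So m(A \ H) = 10 - 3 = 7.

7


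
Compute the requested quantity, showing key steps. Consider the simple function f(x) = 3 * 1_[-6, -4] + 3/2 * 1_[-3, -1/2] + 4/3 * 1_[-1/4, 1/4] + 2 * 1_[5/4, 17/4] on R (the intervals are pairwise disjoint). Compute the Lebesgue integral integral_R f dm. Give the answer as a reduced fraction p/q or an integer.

For a simple function f = sum_i c_i * 1_{A_i} with disjoint A_i,
  integral f dm = sum_i c_i * m(A_i).
Lengths of the A_i:
  m(A_1) = -4 - (-6) = 2.
  m(A_2) = -1/2 - (-3) = 5/2.
  m(A_3) = 1/4 - (-1/4) = 1/2.
  m(A_4) = 17/4 - 5/4 = 3.
Contributions c_i * m(A_i):
  (3) * (2) = 6.
  (3/2) * (5/2) = 15/4.
  (4/3) * (1/2) = 2/3.
  (2) * (3) = 6.
Total: 6 + 15/4 + 2/3 + 6 = 197/12.

197/12


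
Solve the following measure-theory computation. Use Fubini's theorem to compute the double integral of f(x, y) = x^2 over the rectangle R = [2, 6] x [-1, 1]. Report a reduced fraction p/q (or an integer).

f(x, y) is a tensor product of a function of x and a function of y, and both factors are bounded continuous (hence Lebesgue integrable) on the rectangle, so Fubini's theorem applies:
  integral_R f d(m x m) = (integral_a1^b1 x^2 dx) * (integral_a2^b2 1 dy).
Inner integral in x: integral_{2}^{6} x^2 dx = (6^3 - 2^3)/3
  = 208/3.
Inner integral in y: integral_{-1}^{1} 1 dy = (1^1 - (-1)^1)/1
  = 2.
Product: (208/3) * (2) = 416/3.

416/3


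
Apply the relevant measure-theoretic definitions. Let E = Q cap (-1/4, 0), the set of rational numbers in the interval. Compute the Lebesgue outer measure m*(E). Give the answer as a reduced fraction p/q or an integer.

Q cap (-1/4, 0) is countable; list its elements as q_1, q_2, ... . Fix eps > 0 and cover the k-th point by an interval of length eps * 2^(-k). The cover has total length eps * sum_{k>=1} 2^(-k) = eps, so by definition of outer measure m*(Q cap (-1/4, 0)) <= eps. Since eps was arbitrary and m* >= 0, the outer measure is 0.

0


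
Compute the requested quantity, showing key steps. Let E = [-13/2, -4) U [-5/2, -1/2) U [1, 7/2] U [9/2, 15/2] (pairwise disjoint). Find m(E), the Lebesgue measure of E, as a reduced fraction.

For pairwise disjoint intervals, m(union_i I_i) = sum_i m(I_i),
and m is invariant under swapping open/closed endpoints (single points have measure 0).
So m(E) = sum_i (b_i - a_i).
  I_1 has length -4 - (-13/2) = 5/2.
  I_2 has length -1/2 - (-5/2) = 2.
  I_3 has length 7/2 - 1 = 5/2.
  I_4 has length 15/2 - 9/2 = 3.
Summing:
  m(E) = 5/2 + 2 + 5/2 + 3 = 10.

10


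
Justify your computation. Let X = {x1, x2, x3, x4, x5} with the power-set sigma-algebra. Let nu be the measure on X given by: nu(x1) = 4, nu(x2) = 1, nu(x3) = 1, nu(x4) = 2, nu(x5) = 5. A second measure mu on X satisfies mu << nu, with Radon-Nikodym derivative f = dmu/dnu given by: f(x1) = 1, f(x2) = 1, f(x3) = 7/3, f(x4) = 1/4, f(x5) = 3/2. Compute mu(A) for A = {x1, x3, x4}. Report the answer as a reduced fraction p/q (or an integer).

By the defining property of the Radon-Nikodym derivative, for every measurable set A,
  mu(A) = integral_A f dnu.
Since nu is a discrete measure concentrated on the atoms of X, the integral over A reduces to the sum
  mu(A) = sum_{x in A} f(x) * nu({x}).
Computing each term:
  x1: f(x1) * nu(x1) = 1 * 4 = 4.
  x3: f(x3) * nu(x3) = 7/3 * 1 = 7/3.
  x4: f(x4) * nu(x4) = 1/4 * 2 = 1/2.
Summing: mu(A) = 4 + 7/3 + 1/2 = 41/6.

41/6
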